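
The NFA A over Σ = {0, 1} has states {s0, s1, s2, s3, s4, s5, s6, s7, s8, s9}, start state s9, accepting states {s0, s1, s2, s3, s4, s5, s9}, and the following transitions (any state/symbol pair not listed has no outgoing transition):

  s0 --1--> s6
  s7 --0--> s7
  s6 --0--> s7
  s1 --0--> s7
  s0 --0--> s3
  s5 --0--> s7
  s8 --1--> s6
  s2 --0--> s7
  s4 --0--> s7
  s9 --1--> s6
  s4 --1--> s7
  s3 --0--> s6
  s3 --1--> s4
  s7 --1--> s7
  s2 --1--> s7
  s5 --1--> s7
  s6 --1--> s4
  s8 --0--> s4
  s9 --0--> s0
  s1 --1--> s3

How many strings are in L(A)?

7

The useful subgraph on states {s0, s3, s4, s6, s9} is acyclic, so L(A) is finite; the longest accepting path visits 5 useful states, giving maximum string length 4.
Counting accepting paths from s9 by length: 1 of length 0, 1 of length 1, 2 of length 2, 2 of length 3, 1 of length 4. Total 7.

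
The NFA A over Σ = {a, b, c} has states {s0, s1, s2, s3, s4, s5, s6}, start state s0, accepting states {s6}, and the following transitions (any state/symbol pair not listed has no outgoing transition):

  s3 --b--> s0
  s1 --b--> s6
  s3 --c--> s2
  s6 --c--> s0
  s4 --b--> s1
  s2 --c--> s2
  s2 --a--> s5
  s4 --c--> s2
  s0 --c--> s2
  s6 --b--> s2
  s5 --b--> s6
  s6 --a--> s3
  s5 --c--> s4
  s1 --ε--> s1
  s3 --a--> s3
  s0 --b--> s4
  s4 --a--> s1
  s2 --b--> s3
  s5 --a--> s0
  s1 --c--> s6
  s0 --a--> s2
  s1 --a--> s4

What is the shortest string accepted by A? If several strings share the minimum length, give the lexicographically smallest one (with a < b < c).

A breadth-first search from s0 reaches an accepting state first via the path s0 → s2 → s5 → s6 on input aab.
No string of length < 3 is accepted (BFS exhausts all shorter strings without reaching an accepting state), and aab is the lexicographically least accepting string of length 3.

aab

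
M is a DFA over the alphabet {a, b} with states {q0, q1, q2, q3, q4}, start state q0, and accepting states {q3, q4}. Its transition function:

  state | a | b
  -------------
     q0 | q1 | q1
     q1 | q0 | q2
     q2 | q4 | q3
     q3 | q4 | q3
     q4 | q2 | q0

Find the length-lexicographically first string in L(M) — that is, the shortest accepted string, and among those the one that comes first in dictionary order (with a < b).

aba

A breadth-first search from q0 reaches an accepting state first via the path q0 → q1 → q2 → q4 on input aba.
No string of length < 3 is accepted (BFS exhausts all shorter strings without reaching an accepting state), and aba is the lexicographically least accepting string of length 3.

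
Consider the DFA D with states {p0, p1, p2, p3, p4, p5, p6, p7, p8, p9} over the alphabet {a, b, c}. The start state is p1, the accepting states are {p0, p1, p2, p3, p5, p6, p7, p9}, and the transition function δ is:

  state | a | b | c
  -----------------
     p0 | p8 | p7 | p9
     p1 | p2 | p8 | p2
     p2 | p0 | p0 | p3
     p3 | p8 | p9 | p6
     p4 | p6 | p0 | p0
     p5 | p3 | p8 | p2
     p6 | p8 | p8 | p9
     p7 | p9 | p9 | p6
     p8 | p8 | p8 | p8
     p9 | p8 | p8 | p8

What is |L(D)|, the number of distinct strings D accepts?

39

The useful subgraph on states {p0, p1, p2, p3, p6, p7, p9} is acyclic, so L(D) is finite; the longest accepting path visits 6 useful states, giving maximum string length 5.
Counting accepting paths from p1 by length: 1 of length 0, 2 of length 1, 6 of length 2, 12 of length 3, 14 of length 4, 4 of length 5. Total 39.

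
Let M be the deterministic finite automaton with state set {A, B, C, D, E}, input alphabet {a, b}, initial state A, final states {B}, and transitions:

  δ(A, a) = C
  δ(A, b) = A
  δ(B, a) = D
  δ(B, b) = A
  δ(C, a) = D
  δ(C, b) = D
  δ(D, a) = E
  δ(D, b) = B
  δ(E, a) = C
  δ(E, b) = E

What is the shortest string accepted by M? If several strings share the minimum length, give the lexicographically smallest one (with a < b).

A breadth-first search from A reaches an accepting state first via the path A → C → D → B on input aab.
No string of length < 3 is accepted (BFS exhausts all shorter strings without reaching an accepting state), and aab is the lexicographically least accepting string of length 3.

aab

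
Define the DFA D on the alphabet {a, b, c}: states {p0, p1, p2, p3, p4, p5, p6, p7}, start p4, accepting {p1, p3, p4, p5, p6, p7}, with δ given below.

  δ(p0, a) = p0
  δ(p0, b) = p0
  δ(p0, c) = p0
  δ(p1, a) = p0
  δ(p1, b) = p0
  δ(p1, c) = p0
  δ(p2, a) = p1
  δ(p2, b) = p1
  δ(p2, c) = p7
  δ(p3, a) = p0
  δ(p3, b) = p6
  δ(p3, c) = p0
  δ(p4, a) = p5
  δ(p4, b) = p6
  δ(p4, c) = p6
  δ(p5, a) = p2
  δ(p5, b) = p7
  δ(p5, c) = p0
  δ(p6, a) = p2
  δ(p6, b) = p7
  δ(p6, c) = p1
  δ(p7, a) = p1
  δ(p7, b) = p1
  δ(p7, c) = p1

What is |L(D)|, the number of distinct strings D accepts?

The useful subgraph on states {p1, p2, p4, p5, p6, p7} is acyclic, so L(D) is finite; the longest accepting path visits 5 useful states, giving maximum string length 4.
Counting accepting paths from p4 by length: 1 of length 0, 3 of length 1, 5 of length 2, 18 of length 3, 9 of length 4. Total 36.

36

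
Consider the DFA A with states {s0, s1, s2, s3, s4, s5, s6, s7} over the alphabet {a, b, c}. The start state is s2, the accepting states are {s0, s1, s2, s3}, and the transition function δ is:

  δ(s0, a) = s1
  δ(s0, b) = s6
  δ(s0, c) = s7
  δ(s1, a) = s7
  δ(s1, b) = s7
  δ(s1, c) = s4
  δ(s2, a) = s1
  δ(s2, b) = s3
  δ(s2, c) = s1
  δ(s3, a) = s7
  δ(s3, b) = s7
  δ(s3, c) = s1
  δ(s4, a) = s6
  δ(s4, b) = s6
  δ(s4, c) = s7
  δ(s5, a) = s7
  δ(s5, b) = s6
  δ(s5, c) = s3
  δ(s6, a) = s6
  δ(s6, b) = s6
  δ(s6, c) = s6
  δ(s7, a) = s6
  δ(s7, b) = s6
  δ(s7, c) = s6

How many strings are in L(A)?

The useful subgraph on states {s1, s2, s3} is acyclic, so L(A) is finite; the longest accepting path visits 3 useful states, giving maximum string length 2.
Counting accepting paths from s2 by length: 1 of length 0, 3 of length 1, 1 of length 2. Total 5.

5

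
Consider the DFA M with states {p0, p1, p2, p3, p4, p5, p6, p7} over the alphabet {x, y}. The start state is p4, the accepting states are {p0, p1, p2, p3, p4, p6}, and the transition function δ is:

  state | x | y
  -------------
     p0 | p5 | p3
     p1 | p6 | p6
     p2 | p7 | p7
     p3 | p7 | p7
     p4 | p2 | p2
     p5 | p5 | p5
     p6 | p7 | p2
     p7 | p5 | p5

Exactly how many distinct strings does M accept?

3

The useful subgraph on states {p2, p4} is acyclic, so L(M) is finite; the longest accepting path visits 2 useful states, giving maximum string length 1.
Counting accepting paths from p4 by length: 1 of length 0, 2 of length 1. Total 3.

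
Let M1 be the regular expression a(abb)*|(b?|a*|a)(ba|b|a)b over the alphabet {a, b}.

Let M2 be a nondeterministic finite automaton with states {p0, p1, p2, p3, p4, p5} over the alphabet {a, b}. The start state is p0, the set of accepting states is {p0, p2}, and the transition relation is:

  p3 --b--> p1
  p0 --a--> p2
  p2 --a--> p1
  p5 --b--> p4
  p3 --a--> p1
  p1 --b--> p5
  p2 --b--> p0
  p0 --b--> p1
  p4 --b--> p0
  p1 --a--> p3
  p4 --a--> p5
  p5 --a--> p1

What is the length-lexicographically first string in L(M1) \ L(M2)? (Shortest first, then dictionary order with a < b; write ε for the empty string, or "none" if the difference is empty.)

The string bb is accepted by M1 but not by M2.
No shorter string lies in the difference, and bb is the lexicographically first length-2 string in L(M1) \ L(M2).

bb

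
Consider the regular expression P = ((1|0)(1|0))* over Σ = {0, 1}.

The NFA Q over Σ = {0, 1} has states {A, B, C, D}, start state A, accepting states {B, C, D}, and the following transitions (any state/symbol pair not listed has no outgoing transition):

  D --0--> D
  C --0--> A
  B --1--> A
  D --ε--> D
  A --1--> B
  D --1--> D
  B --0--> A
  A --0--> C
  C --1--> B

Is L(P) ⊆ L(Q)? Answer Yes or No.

The empty string ε is in L(P) but not in L(Q).
So L(P) ⊄ L(Q).

No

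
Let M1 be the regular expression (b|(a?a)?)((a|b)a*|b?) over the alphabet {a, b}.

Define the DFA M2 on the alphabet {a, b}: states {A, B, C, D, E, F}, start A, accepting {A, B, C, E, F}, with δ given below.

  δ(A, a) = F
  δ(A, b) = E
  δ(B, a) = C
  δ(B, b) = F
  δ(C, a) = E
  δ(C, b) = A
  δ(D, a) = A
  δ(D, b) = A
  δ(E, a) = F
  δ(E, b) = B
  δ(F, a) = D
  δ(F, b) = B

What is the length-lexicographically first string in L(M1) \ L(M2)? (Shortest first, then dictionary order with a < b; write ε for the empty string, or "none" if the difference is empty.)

The string aa is accepted by M1 but not by M2.
No shorter string lies in the difference, and aa is the lexicographically first length-2 string in L(M1) \ L(M2).

aa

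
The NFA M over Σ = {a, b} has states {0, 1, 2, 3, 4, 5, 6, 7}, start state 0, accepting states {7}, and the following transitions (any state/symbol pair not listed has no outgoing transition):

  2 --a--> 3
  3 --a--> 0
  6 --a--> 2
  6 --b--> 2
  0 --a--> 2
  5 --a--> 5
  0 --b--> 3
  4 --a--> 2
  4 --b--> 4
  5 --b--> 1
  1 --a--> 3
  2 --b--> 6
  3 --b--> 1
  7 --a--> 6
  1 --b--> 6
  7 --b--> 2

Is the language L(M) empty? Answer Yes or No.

The states reachable from the start state are {0, 1, 2, 3, 6}.
None of the accepting states {7} is reachable, so no string is accepted and L(M) = ∅.

Yes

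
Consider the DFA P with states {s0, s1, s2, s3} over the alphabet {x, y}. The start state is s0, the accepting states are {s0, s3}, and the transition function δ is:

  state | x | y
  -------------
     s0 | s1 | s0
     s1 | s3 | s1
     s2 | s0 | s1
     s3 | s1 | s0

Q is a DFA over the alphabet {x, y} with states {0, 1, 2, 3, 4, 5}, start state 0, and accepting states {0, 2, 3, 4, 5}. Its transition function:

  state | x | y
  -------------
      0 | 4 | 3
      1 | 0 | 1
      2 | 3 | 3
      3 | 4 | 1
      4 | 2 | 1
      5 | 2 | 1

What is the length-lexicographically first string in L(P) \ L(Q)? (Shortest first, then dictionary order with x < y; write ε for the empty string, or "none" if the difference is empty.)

yy

The string yy is accepted by P but not by Q.
No shorter string lies in the difference, and yy is the lexicographically first length-2 string in L(P) \ L(Q).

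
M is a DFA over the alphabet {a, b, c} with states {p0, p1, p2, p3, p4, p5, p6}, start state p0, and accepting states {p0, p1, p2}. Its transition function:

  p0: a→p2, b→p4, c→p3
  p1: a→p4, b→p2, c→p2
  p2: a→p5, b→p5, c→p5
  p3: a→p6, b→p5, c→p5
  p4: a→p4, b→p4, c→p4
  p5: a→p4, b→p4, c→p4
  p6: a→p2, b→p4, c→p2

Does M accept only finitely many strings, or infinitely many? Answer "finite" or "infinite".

finite

The useful states (reachable from p0 and able to reach an accepting state) are {p0, p2, p3, p6}.
Restricted to these states the transition graph has no cycle, so every accepting path has bounded length and L is finite.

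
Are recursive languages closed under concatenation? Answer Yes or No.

Yes

For an input of length n, try each of the n+1 split points, running the decider for L₁ on the prefix and the decider for L₂ on the suffix; accept if some split succeeds. Finitely many halting sub-runs, so this decides L₁L₂.
So the recursive languages are closed under concatenation.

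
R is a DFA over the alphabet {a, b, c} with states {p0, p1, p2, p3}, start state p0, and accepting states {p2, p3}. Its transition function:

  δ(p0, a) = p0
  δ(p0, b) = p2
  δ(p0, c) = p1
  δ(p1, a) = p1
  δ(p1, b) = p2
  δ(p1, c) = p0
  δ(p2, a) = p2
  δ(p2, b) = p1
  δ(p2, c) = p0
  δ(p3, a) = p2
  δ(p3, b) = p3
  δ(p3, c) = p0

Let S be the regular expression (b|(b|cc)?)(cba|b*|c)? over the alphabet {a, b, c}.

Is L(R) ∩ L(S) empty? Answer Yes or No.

No

The string b is accepted by both R and S.
Hence L(R) ∩ L(S) ≠ ∅.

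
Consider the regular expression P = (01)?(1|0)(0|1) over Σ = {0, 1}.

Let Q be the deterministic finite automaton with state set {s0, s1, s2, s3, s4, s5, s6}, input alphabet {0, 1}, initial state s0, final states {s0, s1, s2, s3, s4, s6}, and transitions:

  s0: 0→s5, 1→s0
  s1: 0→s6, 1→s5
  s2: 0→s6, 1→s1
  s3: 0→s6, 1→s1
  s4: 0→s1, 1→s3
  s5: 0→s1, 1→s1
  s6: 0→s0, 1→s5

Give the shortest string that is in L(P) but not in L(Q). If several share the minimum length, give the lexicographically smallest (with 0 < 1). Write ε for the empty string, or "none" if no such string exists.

10

The string 10 is accepted by P but not by Q.
No shorter string lies in the difference, and 10 is the lexicographically first length-2 string in L(P) \ L(Q).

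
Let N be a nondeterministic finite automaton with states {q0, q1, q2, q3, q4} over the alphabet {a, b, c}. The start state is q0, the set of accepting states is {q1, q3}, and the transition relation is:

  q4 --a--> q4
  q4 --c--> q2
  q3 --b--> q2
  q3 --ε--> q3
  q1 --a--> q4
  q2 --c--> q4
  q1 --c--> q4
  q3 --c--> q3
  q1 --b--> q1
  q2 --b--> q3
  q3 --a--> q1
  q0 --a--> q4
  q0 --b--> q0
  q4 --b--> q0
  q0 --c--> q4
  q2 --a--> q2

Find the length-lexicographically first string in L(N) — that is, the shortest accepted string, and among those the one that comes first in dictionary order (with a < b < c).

A breadth-first search from q0 reaches an accepting state first via the path q0 → q4 → q2 → q3 on input acb.
No string of length < 3 is accepted (BFS exhausts all shorter strings without reaching an accepting state), and acb is the lexicographically least accepting string of length 3.

acb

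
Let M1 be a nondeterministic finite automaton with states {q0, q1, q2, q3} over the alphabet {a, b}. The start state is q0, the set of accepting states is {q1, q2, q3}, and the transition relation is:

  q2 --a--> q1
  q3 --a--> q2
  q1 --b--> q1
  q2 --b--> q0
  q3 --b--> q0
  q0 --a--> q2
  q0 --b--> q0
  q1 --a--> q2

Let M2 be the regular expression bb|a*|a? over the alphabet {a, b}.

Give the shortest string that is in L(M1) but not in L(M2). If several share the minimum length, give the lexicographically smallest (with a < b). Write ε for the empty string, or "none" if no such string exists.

The string ba is accepted by M1 but not by M2.
No shorter string lies in the difference, and ba is the lexicographically first length-2 string in L(M1) \ L(M2).

ba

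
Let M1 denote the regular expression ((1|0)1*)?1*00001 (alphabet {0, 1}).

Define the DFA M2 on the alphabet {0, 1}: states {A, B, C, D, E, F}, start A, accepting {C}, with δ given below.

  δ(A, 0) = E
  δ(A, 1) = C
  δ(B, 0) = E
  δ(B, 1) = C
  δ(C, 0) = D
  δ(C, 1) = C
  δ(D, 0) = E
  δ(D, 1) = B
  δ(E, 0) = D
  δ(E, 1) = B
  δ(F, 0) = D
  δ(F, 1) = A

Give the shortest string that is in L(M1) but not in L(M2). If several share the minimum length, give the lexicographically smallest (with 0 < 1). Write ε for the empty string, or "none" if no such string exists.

The string 00001 is accepted by M1 but not by M2.
No shorter string lies in the difference, and 00001 is the lexicographically first length-5 string in L(M1) \ L(M2).

00001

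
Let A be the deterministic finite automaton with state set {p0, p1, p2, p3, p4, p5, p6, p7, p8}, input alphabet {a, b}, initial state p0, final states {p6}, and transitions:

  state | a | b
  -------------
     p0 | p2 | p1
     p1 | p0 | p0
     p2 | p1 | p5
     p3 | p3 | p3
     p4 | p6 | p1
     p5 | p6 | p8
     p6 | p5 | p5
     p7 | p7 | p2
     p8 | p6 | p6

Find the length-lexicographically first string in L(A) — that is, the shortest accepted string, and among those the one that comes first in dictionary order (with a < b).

A breadth-first search from p0 reaches an accepting state first via the path p0 → p2 → p5 → p6 on input aba.
No string of length < 3 is accepted (BFS exhausts all shorter strings without reaching an accepting state), and aba is the lexicographically least accepting string of length 3.

aba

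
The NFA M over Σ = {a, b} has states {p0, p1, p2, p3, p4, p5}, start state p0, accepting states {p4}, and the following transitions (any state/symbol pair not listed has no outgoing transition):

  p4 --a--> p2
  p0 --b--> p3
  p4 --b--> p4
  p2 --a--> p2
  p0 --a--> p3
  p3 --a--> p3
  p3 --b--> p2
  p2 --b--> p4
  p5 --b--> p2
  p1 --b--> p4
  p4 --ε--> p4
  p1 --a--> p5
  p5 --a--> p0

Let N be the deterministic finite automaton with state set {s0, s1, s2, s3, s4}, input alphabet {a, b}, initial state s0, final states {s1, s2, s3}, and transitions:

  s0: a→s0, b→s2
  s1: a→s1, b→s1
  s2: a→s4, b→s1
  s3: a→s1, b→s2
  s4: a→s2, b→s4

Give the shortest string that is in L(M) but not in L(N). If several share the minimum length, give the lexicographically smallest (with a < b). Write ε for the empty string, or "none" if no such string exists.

abab

The string abab is accepted by M but not by N.
No shorter string lies in the difference, and abab is the lexicographically first length-4 string in L(M) \ L(N).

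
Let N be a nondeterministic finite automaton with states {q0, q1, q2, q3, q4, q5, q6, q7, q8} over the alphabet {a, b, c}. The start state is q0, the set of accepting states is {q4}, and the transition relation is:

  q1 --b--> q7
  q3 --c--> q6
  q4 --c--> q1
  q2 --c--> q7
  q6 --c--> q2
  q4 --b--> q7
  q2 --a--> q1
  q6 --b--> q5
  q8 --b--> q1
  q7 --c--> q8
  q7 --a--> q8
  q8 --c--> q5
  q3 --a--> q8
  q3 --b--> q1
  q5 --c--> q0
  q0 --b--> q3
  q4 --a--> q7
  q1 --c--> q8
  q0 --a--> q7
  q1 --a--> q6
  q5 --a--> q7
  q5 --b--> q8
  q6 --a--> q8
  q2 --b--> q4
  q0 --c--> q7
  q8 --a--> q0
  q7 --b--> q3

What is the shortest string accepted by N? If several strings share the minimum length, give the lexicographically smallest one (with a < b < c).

A breadth-first search from q0 reaches an accepting state first via the path q0 → q3 → q6 → q2 → q4 on input bccb.
No string of length < 4 is accepted (BFS exhausts all shorter strings without reaching an accepting state), and bccb is the lexicographically least accepting string of length 4.

bccb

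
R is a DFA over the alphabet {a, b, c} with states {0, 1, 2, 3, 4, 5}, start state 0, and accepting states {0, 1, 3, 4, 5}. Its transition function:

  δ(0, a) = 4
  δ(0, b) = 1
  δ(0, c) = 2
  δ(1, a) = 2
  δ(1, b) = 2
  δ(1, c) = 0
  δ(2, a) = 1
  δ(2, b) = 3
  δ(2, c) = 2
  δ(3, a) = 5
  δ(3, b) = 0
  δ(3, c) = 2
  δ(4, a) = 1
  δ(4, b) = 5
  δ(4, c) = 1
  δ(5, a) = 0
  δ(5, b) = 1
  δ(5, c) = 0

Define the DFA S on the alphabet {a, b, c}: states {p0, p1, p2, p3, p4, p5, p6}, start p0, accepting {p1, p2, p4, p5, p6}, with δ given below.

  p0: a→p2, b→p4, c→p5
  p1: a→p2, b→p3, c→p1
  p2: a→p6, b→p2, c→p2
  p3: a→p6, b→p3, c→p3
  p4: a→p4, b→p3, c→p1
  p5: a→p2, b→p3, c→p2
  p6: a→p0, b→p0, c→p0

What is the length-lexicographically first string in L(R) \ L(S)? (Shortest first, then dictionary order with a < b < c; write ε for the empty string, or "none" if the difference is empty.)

The empty string ε is accepted by R but not by S.
Since ε is the unique shortest string, it is the required witness.

ε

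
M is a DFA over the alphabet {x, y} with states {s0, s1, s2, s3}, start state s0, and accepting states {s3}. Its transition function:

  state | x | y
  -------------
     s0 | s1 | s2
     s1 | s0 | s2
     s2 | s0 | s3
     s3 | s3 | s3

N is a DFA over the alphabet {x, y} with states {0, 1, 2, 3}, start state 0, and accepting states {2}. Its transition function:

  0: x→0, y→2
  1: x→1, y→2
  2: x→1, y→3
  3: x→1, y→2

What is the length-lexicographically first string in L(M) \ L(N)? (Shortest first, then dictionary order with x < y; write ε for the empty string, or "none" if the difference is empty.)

yy

The string yy is accepted by M but not by N.
No shorter string lies in the difference, and yy is the lexicographically first length-2 string in L(M) \ L(N).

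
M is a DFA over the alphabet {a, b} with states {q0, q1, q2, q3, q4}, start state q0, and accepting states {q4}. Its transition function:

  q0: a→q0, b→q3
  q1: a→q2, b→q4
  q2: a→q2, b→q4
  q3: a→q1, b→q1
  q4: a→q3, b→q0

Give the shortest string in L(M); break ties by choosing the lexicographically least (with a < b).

A breadth-first search from q0 reaches an accepting state first via the path q0 → q3 → q1 → q4 on input bab.
No string of length < 3 is accepted (BFS exhausts all shorter strings without reaching an accepting state), and bab is the lexicographically least accepting string of length 3.

bab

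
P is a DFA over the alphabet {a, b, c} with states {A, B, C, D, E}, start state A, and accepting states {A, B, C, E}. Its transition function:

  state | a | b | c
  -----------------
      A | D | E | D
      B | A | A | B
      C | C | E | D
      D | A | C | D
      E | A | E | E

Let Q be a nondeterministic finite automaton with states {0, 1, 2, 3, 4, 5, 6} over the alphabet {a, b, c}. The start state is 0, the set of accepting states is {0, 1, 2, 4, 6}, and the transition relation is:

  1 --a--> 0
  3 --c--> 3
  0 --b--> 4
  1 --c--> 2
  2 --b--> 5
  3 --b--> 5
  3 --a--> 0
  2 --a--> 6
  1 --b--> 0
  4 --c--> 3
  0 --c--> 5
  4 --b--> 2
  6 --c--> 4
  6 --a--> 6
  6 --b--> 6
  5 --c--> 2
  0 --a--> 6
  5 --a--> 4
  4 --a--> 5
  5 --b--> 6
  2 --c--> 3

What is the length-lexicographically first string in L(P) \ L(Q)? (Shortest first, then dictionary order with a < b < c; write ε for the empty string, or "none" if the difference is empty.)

The string ba is accepted by P but not by Q.
No shorter string lies in the difference, and ba is the lexicographically first length-2 string in L(P) \ L(Q).

ba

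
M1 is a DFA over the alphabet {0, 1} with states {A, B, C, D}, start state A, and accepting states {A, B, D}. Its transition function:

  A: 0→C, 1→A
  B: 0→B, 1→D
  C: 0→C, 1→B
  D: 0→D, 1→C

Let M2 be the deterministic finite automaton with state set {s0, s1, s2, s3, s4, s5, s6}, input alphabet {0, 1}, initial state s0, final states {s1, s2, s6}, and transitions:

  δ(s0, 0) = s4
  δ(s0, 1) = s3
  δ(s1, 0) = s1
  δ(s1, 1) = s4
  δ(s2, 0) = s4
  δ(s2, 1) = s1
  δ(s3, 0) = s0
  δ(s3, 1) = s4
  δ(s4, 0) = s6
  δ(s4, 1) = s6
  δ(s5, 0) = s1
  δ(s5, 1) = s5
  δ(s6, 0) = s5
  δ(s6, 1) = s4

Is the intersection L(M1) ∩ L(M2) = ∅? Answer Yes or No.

The string 01 is accepted by both M1 and M2.
Hence L(M1) ∩ L(M2) ≠ ∅.

No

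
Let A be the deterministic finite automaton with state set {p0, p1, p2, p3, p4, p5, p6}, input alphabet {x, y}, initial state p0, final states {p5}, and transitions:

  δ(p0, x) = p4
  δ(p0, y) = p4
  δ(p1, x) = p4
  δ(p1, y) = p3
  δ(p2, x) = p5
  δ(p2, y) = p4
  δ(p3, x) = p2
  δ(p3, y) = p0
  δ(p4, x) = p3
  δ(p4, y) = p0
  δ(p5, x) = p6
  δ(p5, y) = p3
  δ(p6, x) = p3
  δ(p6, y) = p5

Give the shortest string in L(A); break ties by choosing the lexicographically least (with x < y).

xxxx

A breadth-first search from p0 reaches an accepting state first via the path p0 → p4 → p3 → p2 → p5 on input xxxx.
No string of length < 4 is accepted (BFS exhausts all shorter strings without reaching an accepting state), and xxxx is the lexicographically least accepting string of length 4.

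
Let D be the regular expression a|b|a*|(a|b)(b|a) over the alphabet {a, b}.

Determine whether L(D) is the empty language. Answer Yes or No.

The empty string ε matches the expression, so it belongs to L(D).
Since L(D) contains at least one string, it is not empty.

No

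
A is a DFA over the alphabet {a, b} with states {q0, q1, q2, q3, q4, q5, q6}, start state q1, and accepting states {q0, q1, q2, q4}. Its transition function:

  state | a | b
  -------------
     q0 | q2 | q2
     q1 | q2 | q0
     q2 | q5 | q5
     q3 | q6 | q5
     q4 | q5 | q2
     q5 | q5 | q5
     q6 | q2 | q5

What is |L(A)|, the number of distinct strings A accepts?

The useful subgraph on states {q0, q1, q2} is acyclic, so L(A) is finite; the longest accepting path visits 3 useful states, giving maximum string length 2.
Counting accepting paths from q1 by length: 1 of length 0, 2 of length 1, 2 of length 2. Total 5.

5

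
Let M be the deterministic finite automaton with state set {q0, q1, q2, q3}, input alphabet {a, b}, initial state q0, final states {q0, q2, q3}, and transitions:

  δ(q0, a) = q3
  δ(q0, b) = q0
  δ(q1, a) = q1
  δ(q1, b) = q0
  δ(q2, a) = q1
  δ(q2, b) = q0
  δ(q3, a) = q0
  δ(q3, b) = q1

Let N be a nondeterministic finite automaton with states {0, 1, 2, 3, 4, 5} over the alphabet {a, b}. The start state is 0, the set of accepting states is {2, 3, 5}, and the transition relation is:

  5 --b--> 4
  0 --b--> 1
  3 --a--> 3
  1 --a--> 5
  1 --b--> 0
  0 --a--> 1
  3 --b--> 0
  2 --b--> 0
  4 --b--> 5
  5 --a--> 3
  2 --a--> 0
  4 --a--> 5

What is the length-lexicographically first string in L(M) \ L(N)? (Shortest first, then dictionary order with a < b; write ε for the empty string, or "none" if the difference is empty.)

The empty string ε is accepted by M but not by N.
Since ε is the unique shortest string, it is the required witness.

ε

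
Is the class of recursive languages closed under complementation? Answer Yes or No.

Run the decider for L and flip its answer; since the decider halts on every input, this decides the complement.
So the recursive languages are closed under complement.

Yes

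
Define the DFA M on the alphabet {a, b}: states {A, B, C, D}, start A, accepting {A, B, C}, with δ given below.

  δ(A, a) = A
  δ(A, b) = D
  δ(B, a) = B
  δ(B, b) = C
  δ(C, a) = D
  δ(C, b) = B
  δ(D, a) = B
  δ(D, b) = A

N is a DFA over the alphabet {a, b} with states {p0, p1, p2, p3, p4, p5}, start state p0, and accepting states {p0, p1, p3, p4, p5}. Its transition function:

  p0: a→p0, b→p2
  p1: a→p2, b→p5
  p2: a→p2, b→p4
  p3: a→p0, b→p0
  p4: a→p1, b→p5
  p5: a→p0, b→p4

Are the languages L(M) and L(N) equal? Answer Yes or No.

No

The string ba is accepted by M but rejected by N.
So L(M) ≠ L(N).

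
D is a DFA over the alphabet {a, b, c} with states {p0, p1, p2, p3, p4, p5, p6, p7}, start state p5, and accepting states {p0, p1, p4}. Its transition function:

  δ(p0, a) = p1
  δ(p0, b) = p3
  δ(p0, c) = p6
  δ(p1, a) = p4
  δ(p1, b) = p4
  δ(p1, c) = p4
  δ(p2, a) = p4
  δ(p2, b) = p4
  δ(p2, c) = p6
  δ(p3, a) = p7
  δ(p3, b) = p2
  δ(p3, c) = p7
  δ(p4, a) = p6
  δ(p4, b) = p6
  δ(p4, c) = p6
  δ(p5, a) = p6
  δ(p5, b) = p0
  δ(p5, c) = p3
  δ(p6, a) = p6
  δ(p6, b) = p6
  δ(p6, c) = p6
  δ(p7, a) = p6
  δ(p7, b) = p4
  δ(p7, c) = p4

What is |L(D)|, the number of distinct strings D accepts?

17

The useful subgraph on states {p0, p1, p2, p3, p4, p5, p7} is acyclic, so L(D) is finite; the longest accepting path visits 5 useful states, giving maximum string length 4.
Counting accepting paths from p5 by length: 1 of length 1, 1 of length 2, 9 of length 3, 6 of length 4. Total 17.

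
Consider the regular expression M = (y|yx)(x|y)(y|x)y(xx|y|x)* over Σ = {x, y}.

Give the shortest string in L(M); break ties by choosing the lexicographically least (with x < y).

By inspection of the expression, no string of length less than 4 matches, and yxxy is the lexicographically first match of length 4.

yxxy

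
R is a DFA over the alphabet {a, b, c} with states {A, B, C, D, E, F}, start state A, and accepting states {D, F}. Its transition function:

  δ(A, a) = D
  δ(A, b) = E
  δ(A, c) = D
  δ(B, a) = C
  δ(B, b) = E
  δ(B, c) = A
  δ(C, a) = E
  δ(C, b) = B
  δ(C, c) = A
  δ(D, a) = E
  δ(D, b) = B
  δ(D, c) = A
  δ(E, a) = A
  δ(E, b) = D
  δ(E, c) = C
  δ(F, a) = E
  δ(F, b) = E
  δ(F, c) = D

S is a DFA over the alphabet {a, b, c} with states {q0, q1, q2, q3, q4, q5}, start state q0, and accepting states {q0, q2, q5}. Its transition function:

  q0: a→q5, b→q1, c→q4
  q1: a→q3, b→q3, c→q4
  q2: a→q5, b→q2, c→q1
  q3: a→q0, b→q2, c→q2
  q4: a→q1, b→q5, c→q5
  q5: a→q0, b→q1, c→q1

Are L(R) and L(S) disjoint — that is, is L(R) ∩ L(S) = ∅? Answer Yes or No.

The string a is accepted by both R and S.
Hence L(R) ∩ L(S) ≠ ∅.

No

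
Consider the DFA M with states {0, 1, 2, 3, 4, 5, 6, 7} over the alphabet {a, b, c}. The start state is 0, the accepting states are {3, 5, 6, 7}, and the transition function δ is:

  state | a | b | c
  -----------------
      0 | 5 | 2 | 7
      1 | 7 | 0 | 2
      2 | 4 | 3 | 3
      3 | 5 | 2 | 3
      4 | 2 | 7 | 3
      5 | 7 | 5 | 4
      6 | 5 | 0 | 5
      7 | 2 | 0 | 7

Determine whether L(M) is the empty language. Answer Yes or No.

No

The string a is accepted: the run 0 → 5 ends in the accepting state 5.
Since at least one string is accepted, L(M) is not empty.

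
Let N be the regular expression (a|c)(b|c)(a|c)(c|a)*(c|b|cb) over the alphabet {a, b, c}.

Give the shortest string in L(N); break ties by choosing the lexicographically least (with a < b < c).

abab

By inspection of the expression, no string of length less than 4 matches, and abab is the lexicographically first match of length 4.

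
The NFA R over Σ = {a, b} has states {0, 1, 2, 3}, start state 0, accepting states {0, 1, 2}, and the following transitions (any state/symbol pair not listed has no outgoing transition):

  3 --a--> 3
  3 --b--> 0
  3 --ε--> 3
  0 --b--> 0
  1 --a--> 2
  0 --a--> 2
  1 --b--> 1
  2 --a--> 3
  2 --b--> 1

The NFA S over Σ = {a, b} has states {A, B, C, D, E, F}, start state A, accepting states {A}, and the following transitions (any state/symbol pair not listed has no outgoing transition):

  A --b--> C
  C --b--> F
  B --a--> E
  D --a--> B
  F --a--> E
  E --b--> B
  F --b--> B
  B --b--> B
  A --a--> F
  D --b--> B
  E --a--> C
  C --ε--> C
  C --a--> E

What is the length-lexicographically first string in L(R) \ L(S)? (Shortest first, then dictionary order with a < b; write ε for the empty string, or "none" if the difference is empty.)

The string a is accepted by R but not by S.
No shorter string lies in the difference, and a is the lexicographically first length-1 string in L(R) \ L(S).

a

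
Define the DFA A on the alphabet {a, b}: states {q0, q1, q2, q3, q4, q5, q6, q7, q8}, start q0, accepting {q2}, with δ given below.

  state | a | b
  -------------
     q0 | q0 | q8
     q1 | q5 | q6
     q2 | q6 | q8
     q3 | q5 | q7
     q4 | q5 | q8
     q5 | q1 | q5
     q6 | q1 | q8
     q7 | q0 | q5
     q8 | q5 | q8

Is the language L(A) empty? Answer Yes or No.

The states reachable from the start state are {q0, q1, q5, q6, q8}.
None of the accepting states {q2} is reachable, so no string is accepted and L(A) = ∅.

Yes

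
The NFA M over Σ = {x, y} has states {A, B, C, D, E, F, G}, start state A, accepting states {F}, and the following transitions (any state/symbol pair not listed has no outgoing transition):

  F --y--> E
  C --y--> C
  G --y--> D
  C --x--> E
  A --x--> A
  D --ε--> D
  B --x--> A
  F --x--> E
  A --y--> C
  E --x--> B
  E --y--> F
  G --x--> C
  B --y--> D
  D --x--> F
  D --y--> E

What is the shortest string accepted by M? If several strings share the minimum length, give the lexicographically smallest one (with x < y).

yxy

A breadth-first search from A reaches an accepting state first via the path A → C → E → F on input yxy.
No string of length < 3 is accepted (BFS exhausts all shorter strings without reaching an accepting state), and yxy is the lexicographically least accepting string of length 3.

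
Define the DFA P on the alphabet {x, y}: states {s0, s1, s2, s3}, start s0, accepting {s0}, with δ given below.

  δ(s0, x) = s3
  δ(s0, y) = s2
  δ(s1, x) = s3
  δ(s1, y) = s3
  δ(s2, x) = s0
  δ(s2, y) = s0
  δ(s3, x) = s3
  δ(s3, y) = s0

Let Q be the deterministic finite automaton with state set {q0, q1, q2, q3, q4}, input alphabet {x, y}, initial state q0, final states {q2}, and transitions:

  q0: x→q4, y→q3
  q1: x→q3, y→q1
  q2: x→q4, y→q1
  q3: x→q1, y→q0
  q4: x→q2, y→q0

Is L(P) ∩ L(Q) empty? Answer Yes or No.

Exploring the product automaton P × Q from the start pair (s0, q0), following both machines on each input symbol, reaches 11 state pairs: (s0, q0), (s3, q4), (s2, q3), (s3, q2), (s0, q1), (s3, q3), (s2, q1), (s3, q1), (s0, q3), (s2, q0), (s0, q4).
P accepts in {s0} and Q accepts in {q2}; no reachable pair has both components accepting, so no string drives both machines to acceptance simultaneously and L(P) ∩ L(Q) = ∅.
So no string is accepted by both, and the intersection is empty.

Yes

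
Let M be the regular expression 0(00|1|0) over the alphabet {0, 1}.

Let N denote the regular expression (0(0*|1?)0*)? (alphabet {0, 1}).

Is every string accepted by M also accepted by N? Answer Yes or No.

Converting the expression M to a DFA (subset construction, then merging equivalent states) gives the minimal DFA with states {m0, m1, m2, m3, m4}, start state m0, accepting states {m3, m4} and transitions m0: 0→m1, 1→m2; m1: 0→m3, 1→m4; m2: 0→m2, 1→m2; m3: 0→m4, 1→m2; m4: 0→m2, 1→m2.
Converting the expression N to a DFA (subset construction, then merging equivalent states) gives the minimal DFA with states {n0, n1, n2, n3}, start state n0, accepting states {n0, n1, n3} and transitions n0: 0→n1, 1→n2; n1: 0→n3, 1→n3; n2: 0→n2, 1→n2; n3: 0→n3, 1→n2.
Exploring the product automaton M × N from the start pair (m0, n0), following both machines on each input symbol, reaches 6 state pairs: (m0, n0), (m1, n1), (m2, n2), (m3, n3), (m4, n3), (m2, n3).
M accepts in {m3, m4} and N accepts in {n0, n1, n3}. The reachable pairs whose M-component is accepting are (m3, n3), (m4, n3); in each of them the N-component is accepting too, so the product for L(M) \ L(N) (M-component accepting, N-component rejecting) has no reachable accepting pair and the difference is empty.
Hence every string in L(M) is also in L(N).

Yes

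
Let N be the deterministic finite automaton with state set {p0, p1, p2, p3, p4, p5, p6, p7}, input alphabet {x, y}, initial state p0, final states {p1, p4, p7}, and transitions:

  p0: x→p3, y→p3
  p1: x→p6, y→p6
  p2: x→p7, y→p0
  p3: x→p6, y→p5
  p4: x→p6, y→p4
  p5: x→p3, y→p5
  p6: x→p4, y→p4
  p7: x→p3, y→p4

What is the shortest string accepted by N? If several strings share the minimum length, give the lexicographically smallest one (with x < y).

A breadth-first search from p0 reaches an accepting state first via the path p0 → p3 → p6 → p4 on input xxx.
No string of length < 3 is accepted (BFS exhausts all shorter strings without reaching an accepting state), and xxx is the lexicographically least accepting string of length 3.

xxx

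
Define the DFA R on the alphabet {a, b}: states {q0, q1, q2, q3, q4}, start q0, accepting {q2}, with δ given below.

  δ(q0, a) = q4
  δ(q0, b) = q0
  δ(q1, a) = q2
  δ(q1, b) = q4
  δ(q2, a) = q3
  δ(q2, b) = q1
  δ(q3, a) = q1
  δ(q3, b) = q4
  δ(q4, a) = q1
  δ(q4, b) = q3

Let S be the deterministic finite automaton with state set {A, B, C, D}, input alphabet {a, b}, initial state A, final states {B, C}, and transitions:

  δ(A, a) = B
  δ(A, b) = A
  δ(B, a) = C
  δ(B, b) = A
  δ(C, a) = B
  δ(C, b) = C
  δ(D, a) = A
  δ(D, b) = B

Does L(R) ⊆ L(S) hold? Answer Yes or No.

Exploring the product automaton R × S from the start pair (q0, A), following both machines on each input symbol, reaches 12 state pairs: (q0, A), (q4, B), (q1, C), (q3, A), (q2, B), (q4, C), (q1, B), (q4, A), (q3, C), (q1, A), (q2, C), (q3, B).
R accepts in {q2} and S accepts in {B, C}. The reachable pairs whose R-component is accepting are (q2, B), (q2, C); in each of them the S-component is accepting too, so the product for L(R) \ L(S) (R-component accepting, S-component rejecting) has no reachable accepting pair and the difference is empty.
Hence every string in L(R) is also in L(S).

Yes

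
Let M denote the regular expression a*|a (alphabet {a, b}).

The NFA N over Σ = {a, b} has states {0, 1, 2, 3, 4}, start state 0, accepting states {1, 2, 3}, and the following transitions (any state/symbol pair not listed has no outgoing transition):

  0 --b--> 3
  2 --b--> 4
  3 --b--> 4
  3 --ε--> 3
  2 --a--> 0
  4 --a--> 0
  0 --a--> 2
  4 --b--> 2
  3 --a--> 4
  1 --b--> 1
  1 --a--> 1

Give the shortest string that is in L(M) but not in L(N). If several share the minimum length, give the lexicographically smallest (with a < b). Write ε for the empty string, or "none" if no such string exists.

ε

The empty string ε is accepted by M but not by N.
Since ε is the unique shortest string, it is the required witness.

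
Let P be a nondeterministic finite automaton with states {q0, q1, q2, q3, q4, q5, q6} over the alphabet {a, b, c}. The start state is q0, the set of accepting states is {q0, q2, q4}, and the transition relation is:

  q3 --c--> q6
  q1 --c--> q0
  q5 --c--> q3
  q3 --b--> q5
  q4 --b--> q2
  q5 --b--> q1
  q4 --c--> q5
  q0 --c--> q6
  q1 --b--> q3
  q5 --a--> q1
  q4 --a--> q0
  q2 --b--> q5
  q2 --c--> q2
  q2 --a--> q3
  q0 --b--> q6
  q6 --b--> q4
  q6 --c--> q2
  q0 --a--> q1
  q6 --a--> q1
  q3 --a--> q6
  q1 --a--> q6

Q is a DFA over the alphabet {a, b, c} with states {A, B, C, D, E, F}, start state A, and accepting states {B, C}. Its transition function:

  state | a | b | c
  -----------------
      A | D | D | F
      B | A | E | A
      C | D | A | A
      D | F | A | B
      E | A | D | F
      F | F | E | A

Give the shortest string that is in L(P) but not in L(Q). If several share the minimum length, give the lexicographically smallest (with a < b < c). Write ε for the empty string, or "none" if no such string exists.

ε

The empty string ε is accepted by P but not by Q.
Since ε is the unique shortest string, it is the required witness.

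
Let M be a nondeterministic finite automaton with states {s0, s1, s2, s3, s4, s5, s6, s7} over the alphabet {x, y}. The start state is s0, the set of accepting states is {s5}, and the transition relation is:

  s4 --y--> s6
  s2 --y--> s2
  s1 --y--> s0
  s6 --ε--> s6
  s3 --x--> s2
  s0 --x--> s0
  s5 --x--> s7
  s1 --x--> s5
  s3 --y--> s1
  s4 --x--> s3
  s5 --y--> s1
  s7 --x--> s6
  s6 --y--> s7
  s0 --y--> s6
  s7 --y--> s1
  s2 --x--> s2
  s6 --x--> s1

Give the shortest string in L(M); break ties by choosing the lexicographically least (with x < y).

A breadth-first search from s0 reaches an accepting state first via the path s0 → s6 → s1 → s5 on input yxx.
No string of length < 3 is accepted (BFS exhausts all shorter strings without reaching an accepting state), and yxx is the lexicographically least accepting string of length 3.

yxx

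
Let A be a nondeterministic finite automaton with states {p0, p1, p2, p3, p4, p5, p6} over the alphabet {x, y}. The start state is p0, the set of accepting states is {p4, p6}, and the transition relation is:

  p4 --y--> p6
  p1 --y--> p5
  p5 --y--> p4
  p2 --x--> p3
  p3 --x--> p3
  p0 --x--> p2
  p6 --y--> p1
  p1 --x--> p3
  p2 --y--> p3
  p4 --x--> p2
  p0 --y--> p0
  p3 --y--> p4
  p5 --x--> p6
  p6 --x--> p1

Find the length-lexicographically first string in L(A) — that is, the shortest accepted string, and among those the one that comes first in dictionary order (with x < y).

A breadth-first search from p0 reaches an accepting state first via the path p0 → p2 → p3 → p4 on input xxy.
No string of length < 3 is accepted (BFS exhausts all shorter strings without reaching an accepting state), and xxy is the lexicographically least accepting string of length 3.

xxy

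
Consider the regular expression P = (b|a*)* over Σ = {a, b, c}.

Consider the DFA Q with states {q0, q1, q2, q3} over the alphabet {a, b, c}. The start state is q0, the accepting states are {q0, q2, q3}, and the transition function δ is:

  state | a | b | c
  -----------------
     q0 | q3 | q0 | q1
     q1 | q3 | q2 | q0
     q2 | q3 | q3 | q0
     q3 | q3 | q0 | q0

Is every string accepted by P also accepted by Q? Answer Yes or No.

Converting the expression P to a DFA (subset construction, then merging equivalent states) gives the minimal DFA with states {p0, p1}, start state p0, accepting states {p0} and transitions p0: a→p0, b→p0, c→p1; p1: a→p1, b→p1, c→p1.
Exploring the product automaton P × Q from the start pair (p0, q0), following both machines on each input symbol, reaches 6 state pairs: (p0, q0), (p0, q3), (p1, q1), (p1, q0), (p1, q3), (p1, q2).
P accepts in {p0} and Q accepts in {q0, q2, q3}. The reachable pairs whose P-component is accepting are (p0, q0), (p0, q3); in each of them the Q-component is accepting too, so the product for L(P) \ L(Q) (P-component accepting, Q-component rejecting) has no reachable accepting pair and the difference is empty.
Hence every string in L(P) is also in L(Q).

Yes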